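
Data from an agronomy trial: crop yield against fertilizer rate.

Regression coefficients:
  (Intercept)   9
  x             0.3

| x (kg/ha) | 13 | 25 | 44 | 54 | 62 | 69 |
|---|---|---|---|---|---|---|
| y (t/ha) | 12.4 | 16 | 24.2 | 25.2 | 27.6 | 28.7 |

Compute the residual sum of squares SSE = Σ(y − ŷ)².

x=13: ŷ = 9 + 0.3·13 = 12.9; r = 12.4 − 12.9 = -0.5
x=25: ŷ = 9 + 0.3·25 = 16.5; r = 16 − 16.5 = -0.5
x=44: ŷ = 9 + 0.3·44 = 22.2; r = 24.2 − 22.2 = 2
x=54: ŷ = 9 + 0.3·54 = 25.2; r = 25.2 − 25.2 = 0
x=62: ŷ = 9 + 0.3·62 = 27.6; r = 27.6 − 27.6 = 0
x=69: ŷ = 9 + 0.3·69 = 29.7; r = 28.7 − 29.7 = -1
SSE = 0.25 + 0.25 + 4 + 0 + 0 + 1 = 5.5

SSE = 5.5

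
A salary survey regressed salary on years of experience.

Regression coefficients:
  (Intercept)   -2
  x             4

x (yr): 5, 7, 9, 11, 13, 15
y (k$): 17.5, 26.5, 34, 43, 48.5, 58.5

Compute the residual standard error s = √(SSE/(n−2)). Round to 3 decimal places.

x=5: ŷ = -2 + 4·5 = 18; r = 17.5 − 18 = -0.5
x=7: ŷ = -2 + 4·7 = 26; r = 26.5 − 26 = 0.5
x=9: ŷ = -2 + 4·9 = 34; r = 34 − 34 = 0
x=11: ŷ = -2 + 4·11 = 42; r = 43 − 42 = 1
x=13: ŷ = -2 + 4·13 = 50; r = 48.5 − 50 = -1.5
x=15: ŷ = -2 + 4·15 = 58; r = 58.5 − 58 = 0.5
SSE = 0.25 + 0.25 + 0 + 1 + 2.25 + 0.25 = 4
s = √(4/4) = √1 ≈ 1.000

s = 1.000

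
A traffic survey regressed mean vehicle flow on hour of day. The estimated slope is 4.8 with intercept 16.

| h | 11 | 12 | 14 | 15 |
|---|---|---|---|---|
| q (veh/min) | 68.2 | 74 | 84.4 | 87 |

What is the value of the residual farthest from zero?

e = 1.2

h=11: q̂ = 16 + 4.8·11 = 68.8; e = 68.2 − 68.8 = -0.6
h=12: q̂ = 16 + 4.8·12 = 73.6; e = 74 − 73.6 = 0.4
h=14: q̂ = 16 + 4.8·14 = 83.2; e = 84.4 − 83.2 = 1.2
h=15: q̂ = 16 + 4.8·15 = 88; e = 87 − 88 = -1
Largest |e| is 1.2 at h = 14, residual 1.2.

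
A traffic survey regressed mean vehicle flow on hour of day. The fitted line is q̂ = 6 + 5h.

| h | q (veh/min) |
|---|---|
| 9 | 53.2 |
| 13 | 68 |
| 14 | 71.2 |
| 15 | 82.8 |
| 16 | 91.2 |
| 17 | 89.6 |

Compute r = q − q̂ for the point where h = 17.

q̂ = 6 + 5·17 = 91
r = 89.6 − 91 = -1.4

r = -1.4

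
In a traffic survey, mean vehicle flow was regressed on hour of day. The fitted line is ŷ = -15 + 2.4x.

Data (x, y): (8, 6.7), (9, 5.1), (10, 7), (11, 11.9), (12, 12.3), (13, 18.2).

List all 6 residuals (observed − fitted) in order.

2.5, -1.5, -2, 0.5, -1.5, 2

x=8: ŷ = -15 + 2.4·8 = 4.2; e = 6.7 − 4.2 = 2.5
x=9: ŷ = -15 + 2.4·9 = 6.6; e = 5.1 − 6.6 = -1.5
x=10: ŷ = -15 + 2.4·10 = 9; e = 7 − 9 = -2
x=11: ŷ = -15 + 2.4·11 = 11.4; e = 11.9 − 11.4 = 0.5
x=12: ŷ = -15 + 2.4·12 = 13.8; e = 12.3 − 13.8 = -1.5
x=13: ŷ = -15 + 2.4·13 = 16.2; e = 18.2 − 16.2 = 2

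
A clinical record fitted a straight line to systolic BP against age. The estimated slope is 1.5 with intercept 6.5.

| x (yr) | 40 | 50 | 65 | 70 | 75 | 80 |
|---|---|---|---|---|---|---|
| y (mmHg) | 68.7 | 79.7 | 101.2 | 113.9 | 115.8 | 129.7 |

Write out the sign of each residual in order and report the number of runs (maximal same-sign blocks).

x=40: ŷ = 6.5 + 1.5·40 = 66.5; e = 68.7 − 66.5 = 2.2
x=50: ŷ = 6.5 + 1.5·50 = 81.5; e = 79.7 − 81.5 = -1.8
x=65: ŷ = 6.5 + 1.5·65 = 104; e = 101.2 − 104 = -2.8
x=70: ŷ = 6.5 + 1.5·70 = 111.5; e = 113.9 − 111.5 = 2.4
x=75: ŷ = 6.5 + 1.5·75 = 119; e = 115.8 − 119 = -3.2
x=80: ŷ = 6.5 + 1.5·80 = 126.5; e = 129.7 − 126.5 = 3.2
Signs: + − − + − +
Runs: +×1, −×2, +×1, −×1, +×1 → 5

5 runs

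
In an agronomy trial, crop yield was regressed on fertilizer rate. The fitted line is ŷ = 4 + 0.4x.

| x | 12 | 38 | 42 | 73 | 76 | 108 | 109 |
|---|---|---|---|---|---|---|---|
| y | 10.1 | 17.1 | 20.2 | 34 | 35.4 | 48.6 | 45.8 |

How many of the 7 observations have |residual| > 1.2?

x=12: ŷ = 4 + 0.4·12 = 8.8; r = 10.1 − 8.8 = 1.3
x=38: ŷ = 4 + 0.4·38 = 19.2; r = 17.1 − 19.2 = -2.1
x=42: ŷ = 4 + 0.4·42 = 20.8; r = 20.2 − 20.8 = -0.6
x=73: ŷ = 4 + 0.4·73 = 33.2; r = 34 − 33.2 = 0.8
x=76: ŷ = 4 + 0.4·76 = 34.4; r = 35.4 − 34.4 = 1
x=108: ŷ = 4 + 0.4·108 = 47.2; r = 48.6 − 47.2 = 1.4
x=109: ŷ = 4 + 0.4·109 = 47.6; r = 45.8 − 47.6 = -1.8
|r| > 1.2: x=12 (|r|=1.3), x=38 (|r|=2.1), x=108 (|r|=1.4), x=109 (|r|=1.8) → 4

4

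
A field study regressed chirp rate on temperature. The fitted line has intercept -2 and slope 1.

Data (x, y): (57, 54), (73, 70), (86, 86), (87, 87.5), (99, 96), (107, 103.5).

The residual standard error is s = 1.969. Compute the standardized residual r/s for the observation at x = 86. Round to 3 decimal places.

ŷ = -2 + 86 = 84
r = 86 − 84 = 2
r/s = 2 / 1.969 = 1.016

1.016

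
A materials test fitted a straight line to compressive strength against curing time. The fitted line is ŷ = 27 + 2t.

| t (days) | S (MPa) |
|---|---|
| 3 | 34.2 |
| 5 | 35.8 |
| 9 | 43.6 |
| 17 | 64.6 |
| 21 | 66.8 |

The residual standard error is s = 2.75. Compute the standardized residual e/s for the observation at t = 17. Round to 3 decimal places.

ŷ = 27 + 2·17 = 61
e = 64.6 − 61 = 3.6
e/s = 3.6 / 2.75 = 1.309

1.309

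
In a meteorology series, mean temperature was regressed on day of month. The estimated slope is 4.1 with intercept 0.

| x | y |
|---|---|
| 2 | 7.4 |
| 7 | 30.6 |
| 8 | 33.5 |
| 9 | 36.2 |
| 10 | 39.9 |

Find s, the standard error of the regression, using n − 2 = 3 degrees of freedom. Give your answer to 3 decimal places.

s = 1.465

x=2: ŷ = 4.1·2 = 8.2; e = 7.4 − 8.2 = -0.8
x=7: ŷ = 4.1·7 = 28.7; e = 30.6 − 28.7 = 1.9
x=8: ŷ = 4.1·8 = 32.8; e = 33.5 − 32.8 = 0.7
x=9: ŷ = 4.1·9 = 36.9; e = 36.2 − 36.9 = -0.7
x=10: ŷ = 4.1·10 = 41; e = 39.9 − 41 = -1.1
SSE = 0.64 + 3.61 + 0.49 + 0.49 + 1.21 = 6.44
s = √(6.44/3) = √2.14667 ≈ 1.465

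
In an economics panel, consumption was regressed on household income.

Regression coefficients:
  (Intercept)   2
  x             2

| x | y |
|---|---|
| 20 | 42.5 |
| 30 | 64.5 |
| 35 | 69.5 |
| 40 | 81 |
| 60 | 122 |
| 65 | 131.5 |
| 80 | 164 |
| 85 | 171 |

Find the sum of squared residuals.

x=20: ŷ = 2 + 2·20 = 42; e = 42.5 − 42 = 0.5
x=30: ŷ = 2 + 2·30 = 62; e = 64.5 − 62 = 2.5
x=35: ŷ = 2 + 2·35 = 72; e = 69.5 − 72 = -2.5
x=40: ŷ = 2 + 2·40 = 82; e = 81 − 82 = -1
x=60: ŷ = 2 + 2·60 = 122; e = 122 − 122 = 0
x=65: ŷ = 2 + 2·65 = 132; e = 131.5 − 132 = -0.5
x=80: ŷ = 2 + 2·80 = 162; e = 164 − 162 = 2
x=85: ŷ = 2 + 2·85 = 172; e = 171 − 172 = -1
SSE = 0.25 + 6.25 + 6.25 + 1 + 0 + 0.25 + 4 + 1 = 19

SSE = 19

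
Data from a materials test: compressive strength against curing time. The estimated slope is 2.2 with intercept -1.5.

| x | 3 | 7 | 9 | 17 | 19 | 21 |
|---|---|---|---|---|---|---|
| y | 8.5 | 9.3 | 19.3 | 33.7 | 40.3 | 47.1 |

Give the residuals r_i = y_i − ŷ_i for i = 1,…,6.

3.4, -4.6, 1, -2.2, 0, 2.4

x=3: ŷ = -1.5 + 2.2·3 = 5.1; r = 8.5 − 5.1 = 3.4
x=7: ŷ = -1.5 + 2.2·7 = 13.9; r = 9.3 − 13.9 = -4.6
x=9: ŷ = -1.5 + 2.2·9 = 18.3; r = 19.3 − 18.3 = 1
x=17: ŷ = -1.5 + 2.2·17 = 35.9; r = 33.7 − 35.9 = -2.2
x=19: ŷ = -1.5 + 2.2·19 = 40.3; r = 40.3 − 40.3 = 0
x=21: ŷ = -1.5 + 2.2·21 = 44.7; r = 47.1 − 44.7 = 2.4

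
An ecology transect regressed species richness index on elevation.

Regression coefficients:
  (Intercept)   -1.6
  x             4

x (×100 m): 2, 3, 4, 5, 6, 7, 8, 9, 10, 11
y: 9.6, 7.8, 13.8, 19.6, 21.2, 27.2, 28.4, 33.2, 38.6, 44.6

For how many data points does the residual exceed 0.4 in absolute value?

9

x=2: ŷ = -1.6 + 4·2 = 6.4; e = 9.6 − 6.4 = 3.2
x=3: ŷ = -1.6 + 4·3 = 10.4; e = 7.8 − 10.4 = -2.6
x=4: ŷ = -1.6 + 4·4 = 14.4; e = 13.8 − 14.4 = -0.6
x=5: ŷ = -1.6 + 4·5 = 18.4; e = 19.6 − 18.4 = 1.2
x=6: ŷ = -1.6 + 4·6 = 22.4; e = 21.2 − 22.4 = -1.2
x=7: ŷ = -1.6 + 4·7 = 26.4; e = 27.2 − 26.4 = 0.8
x=8: ŷ = -1.6 + 4·8 = 30.4; e = 28.4 − 30.4 = -2
x=9: ŷ = -1.6 + 4·9 = 34.4; e = 33.2 − 34.4 = -1.2
x=10: ŷ = -1.6 + 4·10 = 38.4; e = 38.6 − 38.4 = 0.2
x=11: ŷ = -1.6 + 4·11 = 42.4; e = 44.6 − 42.4 = 2.2
|e| > 0.4: x=2 (|e|=3.2), x=3 (|e|=2.6), x=4 (|e|=0.6), x=5 (|e|=1.2), x=6 (|e|=1.2), x=7 (|e|=0.8), x=8 (|e|=2), x=9 (|e|=1.2), x=11 (|e|=2.2) → 9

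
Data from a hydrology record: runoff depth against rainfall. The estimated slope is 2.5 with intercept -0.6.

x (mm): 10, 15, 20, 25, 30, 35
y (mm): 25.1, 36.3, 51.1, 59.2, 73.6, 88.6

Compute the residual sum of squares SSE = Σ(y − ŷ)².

x=10: ŷ = -0.6 + 2.5·10 = 24.4; r = 25.1 − 24.4 = 0.7
x=15: ŷ = -0.6 + 2.5·15 = 36.9; r = 36.3 − 36.9 = -0.6
x=20: ŷ = -0.6 + 2.5·20 = 49.4; r = 51.1 − 49.4 = 1.7
x=25: ŷ = -0.6 + 2.5·25 = 61.9; r = 59.2 − 61.9 = -2.7
x=30: ŷ = -0.6 + 2.5·30 = 74.4; r = 73.6 − 74.4 = -0.8
x=35: ŷ = -0.6 + 2.5·35 = 86.9; r = 88.6 − 86.9 = 1.7
SSE = 0.49 + 0.36 + 2.89 + 7.29 + 0.64 + 2.89 = 14.56

SSE = 14.56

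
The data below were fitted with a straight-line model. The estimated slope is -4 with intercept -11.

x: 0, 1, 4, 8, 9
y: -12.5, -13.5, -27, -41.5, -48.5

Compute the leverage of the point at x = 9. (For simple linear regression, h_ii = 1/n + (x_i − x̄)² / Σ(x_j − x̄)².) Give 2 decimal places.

h = 0.52

x̄ = (0 + 1 + 4 + 8 + 9)/5 = 4.4
Σ(x − x̄)² = 19.36 + 11.56 + 0.16 + 12.96 + 21.16 = 65.2
h = 1/5 + (4.6)²/65.2 = 0.2 + 0.32454 = 0.52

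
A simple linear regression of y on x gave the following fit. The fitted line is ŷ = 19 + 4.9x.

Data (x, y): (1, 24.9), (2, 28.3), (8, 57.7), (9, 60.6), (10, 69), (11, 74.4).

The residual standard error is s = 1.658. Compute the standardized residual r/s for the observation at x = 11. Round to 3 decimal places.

ŷ = 19 + 4.9·11 = 72.9
r = 74.4 − 72.9 = 1.5
r/s = 1.5 / 1.658 = 0.905

0.905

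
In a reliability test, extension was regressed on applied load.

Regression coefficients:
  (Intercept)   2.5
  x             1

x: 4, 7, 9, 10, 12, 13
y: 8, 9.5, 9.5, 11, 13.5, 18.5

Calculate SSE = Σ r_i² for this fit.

x=4: ŷ = 2.5 + 4 = 6.5; r = 8 − 6.5 = 1.5
x=7: ŷ = 2.5 + 7 = 9.5; r = 9.5 − 9.5 = 0
x=9: ŷ = 2.5 + 9 = 11.5; r = 9.5 − 11.5 = -2
x=10: ŷ = 2.5 + 10 = 12.5; r = 11 − 12.5 = -1.5
x=12: ŷ = 2.5 + 12 = 14.5; r = 13.5 − 14.5 = -1
x=13: ŷ = 2.5 + 13 = 15.5; r = 18.5 − 15.5 = 3
SSE = 2.25 + 0 + 4 + 2.25 + 1 + 9 = 18.5

SSE = 18.5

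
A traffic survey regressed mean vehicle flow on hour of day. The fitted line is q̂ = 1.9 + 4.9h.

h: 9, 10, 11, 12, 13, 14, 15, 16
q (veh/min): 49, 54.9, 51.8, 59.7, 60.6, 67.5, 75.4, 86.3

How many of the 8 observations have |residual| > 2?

h=9: q̂ = 1.9 + 4.9·9 = 46; e = 49 − 46 = 3
h=10: q̂ = 1.9 + 4.9·10 = 50.9; e = 54.9 − 50.9 = 4
h=11: q̂ = 1.9 + 4.9·11 = 55.8; e = 51.8 − 55.8 = -4
h=12: q̂ = 1.9 + 4.9·12 = 60.7; e = 59.7 − 60.7 = -1
h=13: q̂ = 1.9 + 4.9·13 = 65.6; e = 60.6 − 65.6 = -5
h=14: q̂ = 1.9 + 4.9·14 = 70.5; e = 67.5 − 70.5 = -3
h=15: q̂ = 1.9 + 4.9·15 = 75.4; e = 75.4 − 75.4 = 0
h=16: q̂ = 1.9 + 4.9·16 = 80.3; e = 86.3 − 80.3 = 6
|e| > 2: h=9 (|e|=3), h=10 (|e|=4), h=11 (|e|=4), h=13 (|e|=5), h=14 (|e|=3), h=16 (|e|=6) → 6

6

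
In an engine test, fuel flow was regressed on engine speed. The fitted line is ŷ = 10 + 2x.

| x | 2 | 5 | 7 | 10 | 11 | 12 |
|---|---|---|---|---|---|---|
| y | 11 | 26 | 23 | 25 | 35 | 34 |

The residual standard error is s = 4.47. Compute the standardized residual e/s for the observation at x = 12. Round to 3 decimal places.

0.000

ŷ = 10 + 2·12 = 34
e = 34 − 34 = 0
e/s = 0 / 4.47 = 0.000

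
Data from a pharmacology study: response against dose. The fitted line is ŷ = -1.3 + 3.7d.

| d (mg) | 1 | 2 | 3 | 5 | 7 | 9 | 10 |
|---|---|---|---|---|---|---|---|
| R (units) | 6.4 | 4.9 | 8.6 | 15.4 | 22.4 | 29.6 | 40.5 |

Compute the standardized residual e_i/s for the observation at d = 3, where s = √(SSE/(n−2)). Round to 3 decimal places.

-0.359

d=1: ŷ = -1.3 + 3.7·1 = 2.4; e = 6.4 − 2.4 = 4
d=2: ŷ = -1.3 + 3.7·2 = 6.1; e = 4.9 − 6.1 = -1.2
d=3: ŷ = -1.3 + 3.7·3 = 9.8; e = 8.6 − 9.8 = -1.2
d=5: ŷ = -1.3 + 3.7·5 = 17.2; e = 15.4 − 17.2 = -1.8
d=7: ŷ = -1.3 + 3.7·7 = 24.6; e = 22.4 − 24.6 = -2.2
d=9: ŷ = -1.3 + 3.7·9 = 32; e = 29.6 − 32 = -2.4
d=10: ŷ = -1.3 + 3.7·10 = 35.7; e = 40.5 − 35.7 = 4.8
SSE = 16 + 1.44 + 1.44 + 3.24 + 4.84 + 5.76 + 23.04 = 55.76
s = √(55.76/5) = 3.33946
e/s = -1.2 / 3.33946 = -0.359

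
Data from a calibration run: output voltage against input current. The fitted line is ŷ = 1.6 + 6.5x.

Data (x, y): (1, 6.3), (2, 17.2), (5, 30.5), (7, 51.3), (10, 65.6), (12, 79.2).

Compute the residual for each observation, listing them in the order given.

-1.8, 2.6, -3.6, 4.2, -1, -0.4

x=1: ŷ = 1.6 + 6.5·1 = 8.1; r = 6.3 − 8.1 = -1.8
x=2: ŷ = 1.6 + 6.5·2 = 14.6; r = 17.2 − 14.6 = 2.6
x=5: ŷ = 1.6 + 6.5·5 = 34.1; r = 30.5 − 34.1 = -3.6
x=7: ŷ = 1.6 + 6.5·7 = 47.1; r = 51.3 − 47.1 = 4.2
x=10: ŷ = 1.6 + 6.5·10 = 66.6; r = 65.6 − 66.6 = -1
x=12: ŷ = 1.6 + 6.5·12 = 79.6; r = 79.2 − 79.6 = -0.4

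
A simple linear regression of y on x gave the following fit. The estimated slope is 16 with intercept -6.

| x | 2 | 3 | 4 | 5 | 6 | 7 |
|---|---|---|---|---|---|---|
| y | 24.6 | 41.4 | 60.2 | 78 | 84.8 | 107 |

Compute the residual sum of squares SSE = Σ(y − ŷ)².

SSE = 51.2

x=2: ŷ = -6 + 16·2 = 26; r = 24.6 − 26 = -1.4
x=3: ŷ = -6 + 16·3 = 42; r = 41.4 − 42 = -0.6
x=4: ŷ = -6 + 16·4 = 58; r = 60.2 − 58 = 2.2
x=5: ŷ = -6 + 16·5 = 74; r = 78 − 74 = 4
x=6: ŷ = -6 + 16·6 = 90; r = 84.8 − 90 = -5.2
x=7: ŷ = -6 + 16·7 = 106; r = 107 − 106 = 1
SSE = 1.96 + 0.36 + 4.84 + 16 + 27.04 + 1 = 51.2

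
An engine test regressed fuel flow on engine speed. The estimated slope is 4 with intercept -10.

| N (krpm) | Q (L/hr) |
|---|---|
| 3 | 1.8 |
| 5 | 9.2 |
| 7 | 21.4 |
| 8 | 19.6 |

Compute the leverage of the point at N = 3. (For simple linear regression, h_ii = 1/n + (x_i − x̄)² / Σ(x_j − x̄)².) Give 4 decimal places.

N̄ = (3 + 5 + 7 + 8)/4 = 5.75
Σ(N − N̄)² = 7.5625 + 0.5625 + 1.5625 + 5.0625 = 14.75
h = 1/4 + (-2.75)²/14.75 = 0.25 + 0.512712 = 0.7627

h = 0.7627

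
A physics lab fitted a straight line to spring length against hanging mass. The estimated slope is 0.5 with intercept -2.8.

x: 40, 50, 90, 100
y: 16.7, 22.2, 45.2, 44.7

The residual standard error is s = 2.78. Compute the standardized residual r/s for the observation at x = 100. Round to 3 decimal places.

ŷ = -2.8 + 0.5·100 = 47.2
r = 44.7 − 47.2 = -2.5
r/s = -2.5 / 2.78 = -0.899

-0.899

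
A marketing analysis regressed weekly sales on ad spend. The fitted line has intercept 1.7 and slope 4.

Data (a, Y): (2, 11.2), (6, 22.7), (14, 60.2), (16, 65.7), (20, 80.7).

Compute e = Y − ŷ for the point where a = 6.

e = -3

ŷ = 1.7 + 4·6 = 25.7
e = 22.7 − 25.7 = -3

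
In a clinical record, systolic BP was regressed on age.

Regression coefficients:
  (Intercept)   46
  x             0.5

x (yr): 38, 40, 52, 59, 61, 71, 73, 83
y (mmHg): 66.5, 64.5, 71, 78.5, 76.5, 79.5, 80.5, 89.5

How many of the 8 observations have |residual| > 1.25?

x=38: ŷ = 46 + 0.5·38 = 65; e = 66.5 − 65 = 1.5
x=40: ŷ = 46 + 0.5·40 = 66; e = 64.5 − 66 = -1.5
x=52: ŷ = 46 + 0.5·52 = 72; e = 71 − 72 = -1
x=59: ŷ = 46 + 0.5·59 = 75.5; e = 78.5 − 75.5 = 3
x=61: ŷ = 46 + 0.5·61 = 76.5; e = 76.5 − 76.5 = 0
x=71: ŷ = 46 + 0.5·71 = 81.5; e = 79.5 − 81.5 = -2
x=73: ŷ = 46 + 0.5·73 = 82.5; e = 80.5 − 82.5 = -2
x=83: ŷ = 46 + 0.5·83 = 87.5; e = 89.5 − 87.5 = 2
|e| > 1.25: x=38 (|e|=1.5), x=40 (|e|=1.5), x=59 (|e|=3), x=71 (|e|=2), x=73 (|e|=2), x=83 (|e|=2) → 6

6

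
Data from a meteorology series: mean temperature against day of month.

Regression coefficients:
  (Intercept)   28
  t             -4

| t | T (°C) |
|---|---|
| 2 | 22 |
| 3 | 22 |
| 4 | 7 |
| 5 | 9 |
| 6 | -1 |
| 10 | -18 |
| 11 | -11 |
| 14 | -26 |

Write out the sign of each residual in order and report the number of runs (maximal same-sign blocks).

5 runs

t=2: T̂ = 28 − 4·2 = 20; e = 22 − 20 = 2
t=3: T̂ = 28 − 4·3 = 16; e = 22 − 16 = 6
t=4: T̂ = 28 − 4·4 = 12; e = 7 − 12 = -5
t=5: T̂ = 28 − 4·5 = 8; e = 9 − 8 = 1
t=6: T̂ = 28 − 4·6 = 4; e = -1 − 4 = -5
t=10: T̂ = 28 − 4·10 = -12; e = -18 − (-12) = -6
t=11: T̂ = 28 − 4·11 = -16; e = -11 − (-16) = 5
t=14: T̂ = 28 − 4·14 = -28; e = -26 − (-28) = 2
Signs: + + − + − − + +
Runs: +×2, −×1, +×1, −×2, +×2 → 5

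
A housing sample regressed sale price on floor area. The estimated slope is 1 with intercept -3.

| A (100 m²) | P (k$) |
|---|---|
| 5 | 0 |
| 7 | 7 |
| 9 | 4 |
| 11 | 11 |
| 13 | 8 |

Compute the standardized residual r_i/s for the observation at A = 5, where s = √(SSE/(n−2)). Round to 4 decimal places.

A=5: P̂ = -3 + 5 = 2; r = 0 − 2 = -2
A=7: P̂ = -3 + 7 = 4; r = 7 − 4 = 3
A=9: P̂ = -3 + 9 = 6; r = 4 − 6 = -2
A=11: P̂ = -3 + 11 = 8; r = 11 − 8 = 3
A=13: P̂ = -3 + 13 = 10; r = 8 − 10 = -2
SSE = 4 + 9 + 4 + 9 + 4 = 30
s = √(30/3) = 3.16228
r/s = -2 / 3.16228 = -0.6325

-0.6325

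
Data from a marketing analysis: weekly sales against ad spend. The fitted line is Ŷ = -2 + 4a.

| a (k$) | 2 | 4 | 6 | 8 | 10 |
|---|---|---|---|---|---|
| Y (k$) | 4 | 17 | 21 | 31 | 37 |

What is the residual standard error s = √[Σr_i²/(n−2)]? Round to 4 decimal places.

a=2: Ŷ = -2 + 4·2 = 6; r = 4 − 6 = -2
a=4: Ŷ = -2 + 4·4 = 14; r = 17 − 14 = 3
a=6: Ŷ = -2 + 4·6 = 22; r = 21 − 22 = -1
a=8: Ŷ = -2 + 4·8 = 30; r = 31 − 30 = 1
a=10: Ŷ = -2 + 4·10 = 38; r = 37 − 38 = -1
SSE = 4 + 9 + 1 + 1 + 1 = 16
s = √(16/3) = √5.33333 ≈ 2.3094

s = 2.3094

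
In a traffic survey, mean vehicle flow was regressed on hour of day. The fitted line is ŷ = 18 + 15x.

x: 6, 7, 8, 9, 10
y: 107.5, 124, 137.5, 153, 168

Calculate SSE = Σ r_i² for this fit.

SSE = 1.5

x=6: ŷ = 18 + 15·6 = 108; r = 107.5 − 108 = -0.5
x=7: ŷ = 18 + 15·7 = 123; r = 124 − 123 = 1
x=8: ŷ = 18 + 15·8 = 138; r = 137.5 − 138 = -0.5
x=9: ŷ = 18 + 15·9 = 153; r = 153 − 153 = 0
x=10: ŷ = 18 + 15·10 = 168; r = 168 − 168 = 0
SSE = 0.25 + 1 + 0.25 + 0 + 0 = 1.5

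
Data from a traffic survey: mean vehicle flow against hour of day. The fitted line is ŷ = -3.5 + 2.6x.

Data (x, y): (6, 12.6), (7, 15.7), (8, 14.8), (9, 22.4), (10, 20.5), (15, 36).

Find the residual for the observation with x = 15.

ŷ = -3.5 + 2.6·15 = 35.5
r = 36 − 35.5 = 0.5

r = 0.5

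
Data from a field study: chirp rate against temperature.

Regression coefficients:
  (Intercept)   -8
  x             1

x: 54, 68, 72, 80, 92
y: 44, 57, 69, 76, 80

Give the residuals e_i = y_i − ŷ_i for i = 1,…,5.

-2, -3, 5, 4, -4

x=54: ŷ = -8 + 54 = 46; e = 44 − 46 = -2
x=68: ŷ = -8 + 68 = 60; e = 57 − 60 = -3
x=72: ŷ = -8 + 72 = 64; e = 69 − 64 = 5
x=80: ŷ = -8 + 80 = 72; e = 76 − 72 = 4
x=92: ŷ = -8 + 92 = 84; e = 80 − 84 = -4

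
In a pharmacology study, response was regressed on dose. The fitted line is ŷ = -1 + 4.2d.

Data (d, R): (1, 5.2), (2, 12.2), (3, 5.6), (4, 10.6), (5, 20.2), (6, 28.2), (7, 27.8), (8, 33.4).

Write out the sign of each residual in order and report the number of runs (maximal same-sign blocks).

d=1: ŷ = -1 + 4.2·1 = 3.2; e = 5.2 − 3.2 = 2
d=2: ŷ = -1 + 4.2·2 = 7.4; e = 12.2 − 7.4 = 4.8
d=3: ŷ = -1 + 4.2·3 = 11.6; e = 5.6 − 11.6 = -6
d=4: ŷ = -1 + 4.2·4 = 15.8; e = 10.6 − 15.8 = -5.2
d=5: ŷ = -1 + 4.2·5 = 20; e = 20.2 − 20 = 0.2
d=6: ŷ = -1 + 4.2·6 = 24.2; e = 28.2 − 24.2 = 4
d=7: ŷ = -1 + 4.2·7 = 28.4; e = 27.8 − 28.4 = -0.6
d=8: ŷ = -1 + 4.2·8 = 32.6; e = 33.4 − 32.6 = 0.8
Signs: + + − − + + − +
Runs: +×2, −×2, +×2, −×1, +×1 → 5

5 runs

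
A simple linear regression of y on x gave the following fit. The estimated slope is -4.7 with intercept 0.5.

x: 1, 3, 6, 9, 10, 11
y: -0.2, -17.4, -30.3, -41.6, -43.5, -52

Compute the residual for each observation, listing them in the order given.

x=1: ŷ = 0.5 − 4.7·1 = -4.2; r = -0.2 − (-4.2) = 4
x=3: ŷ = 0.5 − 4.7·3 = -13.6; r = -17.4 − (-13.6) = -3.8
x=6: ŷ = 0.5 − 4.7·6 = -27.7; r = -30.3 − (-27.7) = -2.6
x=9: ŷ = 0.5 − 4.7·9 = -41.8; r = -41.6 − (-41.8) = 0.2
x=10: ŷ = 0.5 − 4.7·10 = -46.5; r = -43.5 − (-46.5) = 3
x=11: ŷ = 0.5 − 4.7·11 = -51.2; r = -52 − (-51.2) = -0.8

4, -3.8, -2.6, 0.2, 3, -0.8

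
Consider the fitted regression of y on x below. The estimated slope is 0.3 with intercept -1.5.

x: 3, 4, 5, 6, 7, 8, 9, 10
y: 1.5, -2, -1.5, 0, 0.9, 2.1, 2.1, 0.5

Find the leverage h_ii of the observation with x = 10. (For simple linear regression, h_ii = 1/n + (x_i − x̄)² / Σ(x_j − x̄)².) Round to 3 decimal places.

h = 0.417

x̄ = (3 + 4 + 5 + 6 + 7 + 8 + 9 + 10)/8 = 6.5
Σ(x − x̄)² = 12.25 + 6.25 + 2.25 + 0.25 + 0.25 + 2.25 + 6.25 + 12.25 = 42
h = 1/8 + (3.5)²/42 = 0.125 + 0.291667 = 0.417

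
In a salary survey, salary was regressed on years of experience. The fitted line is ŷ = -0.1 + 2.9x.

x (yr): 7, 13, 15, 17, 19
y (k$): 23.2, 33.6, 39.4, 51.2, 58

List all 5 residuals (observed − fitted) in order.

x=7: ŷ = -0.1 + 2.9·7 = 20.2; e = 23.2 − 20.2 = 3
x=13: ŷ = -0.1 + 2.9·13 = 37.6; e = 33.6 − 37.6 = -4
x=15: ŷ = -0.1 + 2.9·15 = 43.4; e = 39.4 − 43.4 = -4
x=17: ŷ = -0.1 + 2.9·17 = 49.2; e = 51.2 − 49.2 = 2
x=19: ŷ = -0.1 + 2.9·19 = 55; e = 58 − 55 = 3

3, -4, -4, 2, 3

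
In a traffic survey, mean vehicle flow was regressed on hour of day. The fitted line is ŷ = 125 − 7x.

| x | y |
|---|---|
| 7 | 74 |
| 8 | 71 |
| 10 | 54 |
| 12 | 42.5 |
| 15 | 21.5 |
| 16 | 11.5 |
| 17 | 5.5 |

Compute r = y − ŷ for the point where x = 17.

ŷ = 125 − 7·17 = 6
r = 5.5 − 6 = -0.5

r = -0.5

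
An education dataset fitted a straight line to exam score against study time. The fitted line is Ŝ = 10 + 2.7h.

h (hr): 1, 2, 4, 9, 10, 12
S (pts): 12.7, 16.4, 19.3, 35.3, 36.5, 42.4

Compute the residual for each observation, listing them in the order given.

0, 1, -1.5, 1, -0.5, 0

h=1: Ŝ = 10 + 2.7·1 = 12.7; r = 12.7 − 12.7 = 0
h=2: Ŝ = 10 + 2.7·2 = 15.4; r = 16.4 − 15.4 = 1
h=4: Ŝ = 10 + 2.7·4 = 20.8; r = 19.3 − 20.8 = -1.5
h=9: Ŝ = 10 + 2.7·9 = 34.3; r = 35.3 − 34.3 = 1
h=10: Ŝ = 10 + 2.7·10 = 37; r = 36.5 − 37 = -0.5
h=12: Ŝ = 10 + 2.7·12 = 42.4; r = 42.4 − 42.4 = 0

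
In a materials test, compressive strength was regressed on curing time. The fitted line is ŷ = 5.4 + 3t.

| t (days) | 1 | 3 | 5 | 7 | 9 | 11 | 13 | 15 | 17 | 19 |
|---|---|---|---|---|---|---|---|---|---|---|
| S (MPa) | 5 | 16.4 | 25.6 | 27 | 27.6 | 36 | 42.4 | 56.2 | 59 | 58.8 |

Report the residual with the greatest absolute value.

e = 5.8

t=1: ŷ = 5.4 + 3·1 = 8.4; e = 5 − 8.4 = -3.4
t=3: ŷ = 5.4 + 3·3 = 14.4; e = 16.4 − 14.4 = 2
t=5: ŷ = 5.4 + 3·5 = 20.4; e = 25.6 − 20.4 = 5.2
t=7: ŷ = 5.4 + 3·7 = 26.4; e = 27 − 26.4 = 0.6
t=9: ŷ = 5.4 + 3·9 = 32.4; e = 27.6 − 32.4 = -4.8
t=11: ŷ = 5.4 + 3·11 = 38.4; e = 36 − 38.4 = -2.4
t=13: ŷ = 5.4 + 3·13 = 44.4; e = 42.4 − 44.4 = -2
t=15: ŷ = 5.4 + 3·15 = 50.4; e = 56.2 − 50.4 = 5.8
t=17: ŷ = 5.4 + 3·17 = 56.4; e = 59 − 56.4 = 2.6
t=19: ŷ = 5.4 + 3·19 = 62.4; e = 58.8 − 62.4 = -3.6
Largest |e| is 5.8 at t = 15, residual 5.8.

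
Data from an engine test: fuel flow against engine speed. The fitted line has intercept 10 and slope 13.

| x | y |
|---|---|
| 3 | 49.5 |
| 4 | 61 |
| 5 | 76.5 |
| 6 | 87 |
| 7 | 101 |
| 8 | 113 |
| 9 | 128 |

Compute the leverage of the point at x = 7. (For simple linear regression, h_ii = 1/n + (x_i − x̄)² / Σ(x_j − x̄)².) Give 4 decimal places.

h = 0.1786

x̄ = (3 + 4 + 5 + 6 + 7 + 8 + 9)/7 = 6
Σ(x − x̄)² = 9 + 4 + 1 + 0 + 1 + 4 + 9 = 28
h = 1/7 + (1)²/28 = 0.142857 + 0.0357143 = 0.1786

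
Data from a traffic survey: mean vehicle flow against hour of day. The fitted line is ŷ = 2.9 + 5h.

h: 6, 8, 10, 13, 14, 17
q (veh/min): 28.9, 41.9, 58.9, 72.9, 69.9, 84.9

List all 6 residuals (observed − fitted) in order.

h=6: ŷ = 2.9 + 5·6 = 32.9; e = 28.9 − 32.9 = -4
h=8: ŷ = 2.9 + 5·8 = 42.9; e = 41.9 − 42.9 = -1
h=10: ŷ = 2.9 + 5·10 = 52.9; e = 58.9 − 52.9 = 6
h=13: ŷ = 2.9 + 5·13 = 67.9; e = 72.9 − 67.9 = 5
h=14: ŷ = 2.9 + 5·14 = 72.9; e = 69.9 − 72.9 = -3
h=17: ŷ = 2.9 + 5·17 = 87.9; e = 84.9 − 87.9 = -3

-4, -1, 6, 5, -3, -3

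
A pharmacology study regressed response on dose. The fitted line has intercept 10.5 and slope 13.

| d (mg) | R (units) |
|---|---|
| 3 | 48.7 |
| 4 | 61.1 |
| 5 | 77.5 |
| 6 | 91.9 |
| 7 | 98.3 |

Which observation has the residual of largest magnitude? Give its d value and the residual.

d = 6, e = 3.4

d=3: R̂ = 10.5 + 13·3 = 49.5; e = 48.7 − 49.5 = -0.8
d=4: R̂ = 10.5 + 13·4 = 62.5; e = 61.1 − 62.5 = -1.4
d=5: R̂ = 10.5 + 13·5 = 75.5; e = 77.5 − 75.5 = 2
d=6: R̂ = 10.5 + 13·6 = 88.5; e = 91.9 − 88.5 = 3.4
d=7: R̂ = 10.5 + 13·7 = 101.5; e = 98.3 − 101.5 = -3.2
Largest |e| is 3.4 at d = 6, residual 3.4.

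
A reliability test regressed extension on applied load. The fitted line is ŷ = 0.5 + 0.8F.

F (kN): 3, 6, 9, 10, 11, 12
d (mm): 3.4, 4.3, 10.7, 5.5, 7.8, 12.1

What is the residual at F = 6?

ŷ = 0.5 + 0.8·6 = 5.3
r = 4.3 − 5.3 = -1

r = -1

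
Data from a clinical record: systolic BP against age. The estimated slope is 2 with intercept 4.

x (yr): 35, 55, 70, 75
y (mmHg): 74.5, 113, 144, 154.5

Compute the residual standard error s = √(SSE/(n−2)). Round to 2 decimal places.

x=35: ŷ = 4 + 2·35 = 74; e = 74.5 − 74 = 0.5
x=55: ŷ = 4 + 2·55 = 114; e = 113 − 114 = -1
x=70: ŷ = 4 + 2·70 = 144; e = 144 − 144 = 0
x=75: ŷ = 4 + 2·75 = 154; e = 154.5 − 154 = 0.5
SSE = 0.25 + 1 + 0 + 0.25 = 1.5
s = √(1.5/2) = √0.75 ≈ 0.87

s = 0.87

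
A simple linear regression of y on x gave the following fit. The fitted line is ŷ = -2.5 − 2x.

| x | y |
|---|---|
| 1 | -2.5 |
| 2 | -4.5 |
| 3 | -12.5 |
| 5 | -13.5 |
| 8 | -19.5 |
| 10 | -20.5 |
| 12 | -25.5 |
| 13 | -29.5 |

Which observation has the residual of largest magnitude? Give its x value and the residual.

x=1: ŷ = -2.5 − 2·1 = -4.5; r = -2.5 − (-4.5) = 2
x=2: ŷ = -2.5 − 2·2 = -6.5; r = -4.5 − (-6.5) = 2
x=3: ŷ = -2.5 − 2·3 = -8.5; r = -12.5 − (-8.5) = -4
x=5: ŷ = -2.5 − 2·5 = -12.5; r = -13.5 − (-12.5) = -1
x=8: ŷ = -2.5 − 2·8 = -18.5; r = -19.5 − (-18.5) = -1
x=10: ŷ = -2.5 − 2·10 = -22.5; r = -20.5 − (-22.5) = 2
x=12: ŷ = -2.5 − 2·12 = -26.5; r = -25.5 − (-26.5) = 1
x=13: ŷ = -2.5 − 2·13 = -28.5; r = -29.5 − (-28.5) = -1
Largest |r| is 4 at x = 3, residual -4.

x = 3, r = -4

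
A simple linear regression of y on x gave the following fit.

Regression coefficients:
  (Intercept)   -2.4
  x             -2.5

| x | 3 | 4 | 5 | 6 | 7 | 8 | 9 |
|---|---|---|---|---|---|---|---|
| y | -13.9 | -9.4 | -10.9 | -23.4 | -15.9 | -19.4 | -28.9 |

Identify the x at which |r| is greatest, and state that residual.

x=3: ŷ = -2.4 − 2.5·3 = -9.9; r = -13.9 − (-9.9) = -4
x=4: ŷ = -2.4 − 2.5·4 = -12.4; r = -9.4 − (-12.4) = 3
x=5: ŷ = -2.4 − 2.5·5 = -14.9; r = -10.9 − (-14.9) = 4
x=6: ŷ = -2.4 − 2.5·6 = -17.4; r = -23.4 − (-17.4) = -6
x=7: ŷ = -2.4 − 2.5·7 = -19.9; r = -15.9 − (-19.9) = 4
x=8: ŷ = -2.4 − 2.5·8 = -22.4; r = -19.4 − (-22.4) = 3
x=9: ŷ = -2.4 − 2.5·9 = -24.9; r = -28.9 − (-24.9) = -4
Largest |r| is 6 at x = 6, residual -6.

x = 6, r = -6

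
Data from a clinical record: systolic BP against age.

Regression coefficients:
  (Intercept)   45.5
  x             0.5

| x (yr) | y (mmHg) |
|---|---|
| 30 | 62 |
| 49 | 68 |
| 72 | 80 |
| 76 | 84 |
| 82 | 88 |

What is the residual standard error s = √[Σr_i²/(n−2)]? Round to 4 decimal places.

s = 1.9149

x=30: ŷ = 45.5 + 0.5·30 = 60.5; r = 62 − 60.5 = 1.5
x=49: ŷ = 45.5 + 0.5·49 = 70; r = 68 − 70 = -2
x=72: ŷ = 45.5 + 0.5·72 = 81.5; r = 80 − 81.5 = -1.5
x=76: ŷ = 45.5 + 0.5·76 = 83.5; r = 84 − 83.5 = 0.5
x=82: ŷ = 45.5 + 0.5·82 = 86.5; r = 88 − 86.5 = 1.5
SSE = 2.25 + 4 + 2.25 + 0.25 + 2.25 = 11
s = √(11/3) = √3.66667 ≈ 1.9149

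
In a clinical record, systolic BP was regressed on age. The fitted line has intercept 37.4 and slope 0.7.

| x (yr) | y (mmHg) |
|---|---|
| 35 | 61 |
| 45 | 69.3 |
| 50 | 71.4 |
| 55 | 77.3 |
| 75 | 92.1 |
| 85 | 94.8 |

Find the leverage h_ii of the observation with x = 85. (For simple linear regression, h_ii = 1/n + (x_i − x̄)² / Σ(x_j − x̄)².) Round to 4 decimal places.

h = 0.5897

x̄ = (35 + 45 + 50 + 55 + 75 + 85)/6 = 57.5
Σ(x − x̄)² = 506.25 + 156.25 + 56.25 + 6.25 + 306.25 + 756.25 = 1787.5
h = 1/6 + (27.5)²/1787.5 = 0.166667 + 0.423077 = 0.5897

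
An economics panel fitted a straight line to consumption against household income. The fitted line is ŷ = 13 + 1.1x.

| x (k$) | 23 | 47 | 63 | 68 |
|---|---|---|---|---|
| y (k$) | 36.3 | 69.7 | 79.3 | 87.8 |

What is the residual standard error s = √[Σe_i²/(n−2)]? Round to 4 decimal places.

x=23: ŷ = 13 + 1.1·23 = 38.3; e = 36.3 − 38.3 = -2
x=47: ŷ = 13 + 1.1·47 = 64.7; e = 69.7 − 64.7 = 5
x=63: ŷ = 13 + 1.1·63 = 82.3; e = 79.3 − 82.3 = -3
x=68: ŷ = 13 + 1.1·68 = 87.8; e = 87.8 − 87.8 = 0
SSE = 4 + 25 + 9 + 0 = 38
s = √(38/2) = √19 ≈ 4.3589

s = 4.3589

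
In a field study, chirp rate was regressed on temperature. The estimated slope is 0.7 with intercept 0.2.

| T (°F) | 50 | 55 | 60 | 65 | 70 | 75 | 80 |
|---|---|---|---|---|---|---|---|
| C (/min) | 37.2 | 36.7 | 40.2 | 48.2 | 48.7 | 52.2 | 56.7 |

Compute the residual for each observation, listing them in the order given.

T=50: ŷ = 0.2 + 0.7·50 = 35.2; e = 37.2 − 35.2 = 2
T=55: ŷ = 0.2 + 0.7·55 = 38.7; e = 36.7 − 38.7 = -2
T=60: ŷ = 0.2 + 0.7·60 = 42.2; e = 40.2 − 42.2 = -2
T=65: ŷ = 0.2 + 0.7·65 = 45.7; e = 48.2 − 45.7 = 2.5
T=70: ŷ = 0.2 + 0.7·70 = 49.2; e = 48.7 − 49.2 = -0.5
T=75: ŷ = 0.2 + 0.7·75 = 52.7; e = 52.2 − 52.7 = -0.5
T=80: ŷ = 0.2 + 0.7·80 = 56.2; e = 56.7 − 56.2 = 0.5

2, -2, -2, 2.5, -0.5, -0.5, 0.5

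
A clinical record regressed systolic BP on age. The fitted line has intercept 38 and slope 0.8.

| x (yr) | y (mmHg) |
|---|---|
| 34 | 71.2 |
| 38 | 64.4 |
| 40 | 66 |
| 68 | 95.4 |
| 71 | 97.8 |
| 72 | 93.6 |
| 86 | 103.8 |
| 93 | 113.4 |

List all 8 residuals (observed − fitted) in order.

6, -4, -4, 3, 3, -2, -3, 1

x=34: ŷ = 38 + 0.8·34 = 65.2; e = 71.2 − 65.2 = 6
x=38: ŷ = 38 + 0.8·38 = 68.4; e = 64.4 − 68.4 = -4
x=40: ŷ = 38 + 0.8·40 = 70; e = 66 − 70 = -4
x=68: ŷ = 38 + 0.8·68 = 92.4; e = 95.4 − 92.4 = 3
x=71: ŷ = 38 + 0.8·71 = 94.8; e = 97.8 − 94.8 = 3
x=72: ŷ = 38 + 0.8·72 = 95.6; e = 93.6 − 95.6 = -2
x=86: ŷ = 38 + 0.8·86 = 106.8; e = 103.8 − 106.8 = -3
x=93: ŷ = 38 + 0.8·93 = 112.4; e = 113.4 − 112.4 = 1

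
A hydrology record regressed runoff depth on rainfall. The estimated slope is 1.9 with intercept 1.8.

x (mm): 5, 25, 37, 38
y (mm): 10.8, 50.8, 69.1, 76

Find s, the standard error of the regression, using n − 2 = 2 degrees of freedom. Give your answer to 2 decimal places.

s = 2.78

x=5: ŷ = 1.8 + 1.9·5 = 11.3; r = 10.8 − 11.3 = -0.5
x=25: ŷ = 1.8 + 1.9·25 = 49.3; r = 50.8 − 49.3 = 1.5
x=37: ŷ = 1.8 + 1.9·37 = 72.1; r = 69.1 − 72.1 = -3
x=38: ŷ = 1.8 + 1.9·38 = 74; r = 76 − 74 = 2
SSE = 0.25 + 2.25 + 9 + 4 = 15.5
s = √(15.5/2) = √7.75 ≈ 2.78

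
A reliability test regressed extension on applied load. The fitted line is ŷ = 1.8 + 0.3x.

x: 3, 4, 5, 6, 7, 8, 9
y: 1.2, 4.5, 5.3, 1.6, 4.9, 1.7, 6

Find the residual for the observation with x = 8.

e = -2.5

ŷ = 1.8 + 0.3·8 = 4.2
e = 1.7 − 4.2 = -2.5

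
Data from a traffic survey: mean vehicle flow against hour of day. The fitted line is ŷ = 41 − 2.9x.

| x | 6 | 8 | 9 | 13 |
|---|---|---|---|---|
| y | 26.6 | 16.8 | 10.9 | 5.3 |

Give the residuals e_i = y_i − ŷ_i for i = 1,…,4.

x=6: ŷ = 41 − 2.9·6 = 23.6; e = 26.6 − 23.6 = 3
x=8: ŷ = 41 − 2.9·8 = 17.8; e = 16.8 − 17.8 = -1
x=9: ŷ = 41 − 2.9·9 = 14.9; e = 10.9 − 14.9 = -4
x=13: ŷ = 41 − 2.9·13 = 3.3; e = 5.3 − 3.3 = 2

3, -1, -4, 2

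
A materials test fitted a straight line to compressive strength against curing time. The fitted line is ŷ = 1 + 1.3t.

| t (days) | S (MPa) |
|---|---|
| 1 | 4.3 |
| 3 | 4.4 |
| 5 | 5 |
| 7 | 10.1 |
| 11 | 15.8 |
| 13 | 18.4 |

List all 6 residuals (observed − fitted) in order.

t=1: ŷ = 1 + 1.3·1 = 2.3; e = 4.3 − 2.3 = 2
t=3: ŷ = 1 + 1.3·3 = 4.9; e = 4.4 − 4.9 = -0.5
t=5: ŷ = 1 + 1.3·5 = 7.5; e = 5 − 7.5 = -2.5
t=7: ŷ = 1 + 1.3·7 = 10.1; e = 10.1 − 10.1 = 0
t=11: ŷ = 1 + 1.3·11 = 15.3; e = 15.8 − 15.3 = 0.5
t=13: ŷ = 1 + 1.3·13 = 17.9; e = 18.4 − 17.9 = 0.5

2, -0.5, -2.5, 0, 0.5, 0.5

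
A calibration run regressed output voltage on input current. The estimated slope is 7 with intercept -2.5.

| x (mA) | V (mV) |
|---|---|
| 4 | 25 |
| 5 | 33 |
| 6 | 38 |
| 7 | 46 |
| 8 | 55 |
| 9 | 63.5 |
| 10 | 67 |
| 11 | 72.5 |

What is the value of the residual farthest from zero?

x=4: V̂ = -2.5 + 7·4 = 25.5; r = 25 − 25.5 = -0.5
x=5: V̂ = -2.5 + 7·5 = 32.5; r = 33 − 32.5 = 0.5
x=6: V̂ = -2.5 + 7·6 = 39.5; r = 38 − 39.5 = -1.5
x=7: V̂ = -2.5 + 7·7 = 46.5; r = 46 − 46.5 = -0.5
x=8: V̂ = -2.5 + 7·8 = 53.5; r = 55 − 53.5 = 1.5
x=9: V̂ = -2.5 + 7·9 = 60.5; r = 63.5 − 60.5 = 3
x=10: V̂ = -2.5 + 7·10 = 67.5; r = 67 − 67.5 = -0.5
x=11: V̂ = -2.5 + 7·11 = 74.5; r = 72.5 − 74.5 = -2
Largest |r| is 3 at x = 9, residual 3.

r = 3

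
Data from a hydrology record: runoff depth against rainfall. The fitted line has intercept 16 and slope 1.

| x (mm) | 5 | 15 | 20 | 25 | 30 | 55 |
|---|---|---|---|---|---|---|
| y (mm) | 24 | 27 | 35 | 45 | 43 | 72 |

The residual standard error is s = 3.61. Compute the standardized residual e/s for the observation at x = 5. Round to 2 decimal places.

ŷ = 16 + 5 = 21
e = 24 − 21 = 3
e/s = 3 / 3.61 = 0.83

0.83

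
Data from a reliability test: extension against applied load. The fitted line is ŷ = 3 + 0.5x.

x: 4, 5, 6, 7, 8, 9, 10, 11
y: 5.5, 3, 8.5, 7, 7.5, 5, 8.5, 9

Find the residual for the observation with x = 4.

r = 0.5

ŷ = 3 + 0.5·4 = 5
r = 5.5 − 5 = 0.5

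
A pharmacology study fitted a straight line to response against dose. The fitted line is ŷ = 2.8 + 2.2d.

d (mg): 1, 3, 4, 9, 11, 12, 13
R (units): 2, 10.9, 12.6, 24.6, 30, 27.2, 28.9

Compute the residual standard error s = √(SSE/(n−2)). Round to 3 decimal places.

s = 2.665

d=1: ŷ = 2.8 + 2.2·1 = 5; e = 2 − 5 = -3
d=3: ŷ = 2.8 + 2.2·3 = 9.4; e = 10.9 − 9.4 = 1.5
d=4: ŷ = 2.8 + 2.2·4 = 11.6; e = 12.6 − 11.6 = 1
d=9: ŷ = 2.8 + 2.2·9 = 22.6; e = 24.6 − 22.6 = 2
d=11: ŷ = 2.8 + 2.2·11 = 27; e = 30 − 27 = 3
d=12: ŷ = 2.8 + 2.2·12 = 29.2; e = 27.2 − 29.2 = -2
d=13: ŷ = 2.8 + 2.2·13 = 31.4; e = 28.9 − 31.4 = -2.5
SSE = 9 + 2.25 + 1 + 4 + 9 + 4 + 6.25 = 35.5
s = √(35.5/5) = √7.1 ≈ 2.665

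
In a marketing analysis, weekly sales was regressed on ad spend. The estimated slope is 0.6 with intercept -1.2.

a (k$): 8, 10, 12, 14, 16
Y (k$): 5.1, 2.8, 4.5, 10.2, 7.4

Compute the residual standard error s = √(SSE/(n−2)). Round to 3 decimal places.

a=8: ŷ = -1.2 + 0.6·8 = 3.6; e = 5.1 − 3.6 = 1.5
a=10: ŷ = -1.2 + 0.6·10 = 4.8; e = 2.8 − 4.8 = -2
a=12: ŷ = -1.2 + 0.6·12 = 6; e = 4.5 − 6 = -1.5
a=14: ŷ = -1.2 + 0.6·14 = 7.2; e = 10.2 − 7.2 = 3
a=16: ŷ = -1.2 + 0.6·16 = 8.4; e = 7.4 − 8.4 = -1
SSE = 2.25 + 4 + 2.25 + 9 + 1 = 18.5
s = √(18.5/3) = √6.16667 ≈ 2.483

s = 2.483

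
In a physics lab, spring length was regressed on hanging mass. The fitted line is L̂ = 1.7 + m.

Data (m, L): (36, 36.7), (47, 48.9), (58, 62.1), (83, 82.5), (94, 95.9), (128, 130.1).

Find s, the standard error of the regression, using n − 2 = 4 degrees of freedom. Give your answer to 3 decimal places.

m=36: L̂ = 1.7 + 36 = 37.7; r = 36.7 − 37.7 = -1
m=47: L̂ = 1.7 + 47 = 48.7; r = 48.9 − 48.7 = 0.2
m=58: L̂ = 1.7 + 58 = 59.7; r = 62.1 − 59.7 = 2.4
m=83: L̂ = 1.7 + 83 = 84.7; r = 82.5 − 84.7 = -2.2
m=94: L̂ = 1.7 + 94 = 95.7; r = 95.9 − 95.7 = 0.2
m=128: L̂ = 1.7 + 128 = 129.7; r = 130.1 − 129.7 = 0.4
SSE = 1 + 0.04 + 5.76 + 4.84 + 0.04 + 0.16 = 11.84
s = √(11.84/4) = √2.96 ≈ 1.720

s = 1.720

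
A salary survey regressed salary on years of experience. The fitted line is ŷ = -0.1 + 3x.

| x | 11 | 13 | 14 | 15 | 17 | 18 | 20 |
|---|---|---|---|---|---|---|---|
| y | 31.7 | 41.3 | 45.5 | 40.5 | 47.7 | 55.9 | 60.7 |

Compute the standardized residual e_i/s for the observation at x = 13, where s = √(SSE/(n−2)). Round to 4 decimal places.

0.7276

x=11: ŷ = -0.1 + 3·11 = 32.9; e = 31.7 − 32.9 = -1.2
x=13: ŷ = -0.1 + 3·13 = 38.9; e = 41.3 − 38.9 = 2.4
x=14: ŷ = -0.1 + 3·14 = 41.9; e = 45.5 − 41.9 = 3.6
x=15: ŷ = -0.1 + 3·15 = 44.9; e = 40.5 − 44.9 = -4.4
x=17: ŷ = -0.1 + 3·17 = 50.9; e = 47.7 − 50.9 = -3.2
x=18: ŷ = -0.1 + 3·18 = 53.9; e = 55.9 − 53.9 = 2
x=20: ŷ = -0.1 + 3·20 = 59.9; e = 60.7 − 59.9 = 0.8
SSE = 1.44 + 5.76 + 12.96 + 19.36 + 10.24 + 4 + 0.64 = 54.4
s = √(54.4/5) = 3.29848
e/s = 2.4 / 3.29848 = 0.7276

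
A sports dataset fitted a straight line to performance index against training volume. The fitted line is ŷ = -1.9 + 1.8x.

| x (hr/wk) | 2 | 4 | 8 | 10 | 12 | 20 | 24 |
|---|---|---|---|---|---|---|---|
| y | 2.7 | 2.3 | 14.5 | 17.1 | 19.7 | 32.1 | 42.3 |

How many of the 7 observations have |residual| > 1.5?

x=2: ŷ = -1.9 + 1.8·2 = 1.7; e = 2.7 − 1.7 = 1
x=4: ŷ = -1.9 + 1.8·4 = 5.3; e = 2.3 − 5.3 = -3
x=8: ŷ = -1.9 + 1.8·8 = 12.5; e = 14.5 − 12.5 = 2
x=10: ŷ = -1.9 + 1.8·10 = 16.1; e = 17.1 − 16.1 = 1
x=12: ŷ = -1.9 + 1.8·12 = 19.7; e = 19.7 − 19.7 = 0
x=20: ŷ = -1.9 + 1.8·20 = 34.1; e = 32.1 − 34.1 = -2
x=24: ŷ = -1.9 + 1.8·24 = 41.3; e = 42.3 − 41.3 = 1
|e| > 1.5: x=4 (|e|=3), x=8 (|e|=2), x=20 (|e|=2) → 3

3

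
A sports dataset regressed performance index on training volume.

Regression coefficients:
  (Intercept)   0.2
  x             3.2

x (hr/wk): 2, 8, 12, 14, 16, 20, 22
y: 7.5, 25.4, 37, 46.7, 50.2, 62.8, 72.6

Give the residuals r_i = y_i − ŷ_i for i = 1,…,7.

0.9, -0.4, -1.6, 1.7, -1.2, -1.4, 2

x=2: ŷ = 0.2 + 3.2·2 = 6.6; r = 7.5 − 6.6 = 0.9
x=8: ŷ = 0.2 + 3.2·8 = 25.8; r = 25.4 − 25.8 = -0.4
x=12: ŷ = 0.2 + 3.2·12 = 38.6; r = 37 − 38.6 = -1.6
x=14: ŷ = 0.2 + 3.2·14 = 45; r = 46.7 − 45 = 1.7
x=16: ŷ = 0.2 + 3.2·16 = 51.4; r = 50.2 − 51.4 = -1.2
x=20: ŷ = 0.2 + 3.2·20 = 64.2; r = 62.8 − 64.2 = -1.4
x=22: ŷ = 0.2 + 3.2·22 = 70.6; r = 72.6 − 70.6 = 2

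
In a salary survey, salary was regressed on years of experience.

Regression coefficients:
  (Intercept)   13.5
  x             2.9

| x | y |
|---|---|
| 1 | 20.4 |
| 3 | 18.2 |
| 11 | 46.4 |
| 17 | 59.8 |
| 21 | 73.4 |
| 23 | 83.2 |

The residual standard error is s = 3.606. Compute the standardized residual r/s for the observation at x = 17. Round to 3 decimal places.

-0.832

ŷ = 13.5 + 2.9·17 = 62.8
r = 59.8 − 62.8 = -3
r/s = -3 / 3.606 = -0.832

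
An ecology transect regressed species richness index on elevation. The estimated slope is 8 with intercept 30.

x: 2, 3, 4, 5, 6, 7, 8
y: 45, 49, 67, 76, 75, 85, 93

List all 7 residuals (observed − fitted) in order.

x=2: ŷ = 30 + 8·2 = 46; r = 45 − 46 = -1
x=3: ŷ = 30 + 8·3 = 54; r = 49 − 54 = -5
x=4: ŷ = 30 + 8·4 = 62; r = 67 − 62 = 5
x=5: ŷ = 30 + 8·5 = 70; r = 76 − 70 = 6
x=6: ŷ = 30 + 8·6 = 78; r = 75 − 78 = -3
x=7: ŷ = 30 + 8·7 = 86; r = 85 − 86 = -1
x=8: ŷ = 30 + 8·8 = 94; r = 93 − 94 = -1

-1, -5, 5, 6, -3, -1, -1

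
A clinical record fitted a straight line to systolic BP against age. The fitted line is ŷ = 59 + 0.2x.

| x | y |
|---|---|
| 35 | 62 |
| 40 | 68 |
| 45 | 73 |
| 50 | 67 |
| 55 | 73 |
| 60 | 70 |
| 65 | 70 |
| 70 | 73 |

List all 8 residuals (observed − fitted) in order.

x=35: ŷ = 59 + 0.2·35 = 66; e = 62 − 66 = -4
x=40: ŷ = 59 + 0.2·40 = 67; e = 68 − 67 = 1
x=45: ŷ = 59 + 0.2·45 = 68; e = 73 − 68 = 5
x=50: ŷ = 59 + 0.2·50 = 69; e = 67 − 69 = -2
x=55: ŷ = 59 + 0.2·55 = 70; e = 73 − 70 = 3
x=60: ŷ = 59 + 0.2·60 = 71; e = 70 − 71 = -1
x=65: ŷ = 59 + 0.2·65 = 72; e = 70 − 72 = -2
x=70: ŷ = 59 + 0.2·70 = 73; e = 73 − 73 = 0

-4, 1, 5, -2, 3, -1, -2, 0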